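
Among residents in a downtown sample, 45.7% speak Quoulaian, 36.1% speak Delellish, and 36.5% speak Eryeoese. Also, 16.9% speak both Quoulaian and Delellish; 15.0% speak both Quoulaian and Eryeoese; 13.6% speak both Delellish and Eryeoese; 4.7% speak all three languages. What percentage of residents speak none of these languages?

22.5%

Using inclusion–exclusion:
P(at least one) = 45.7 + 36.1 + 36.5 − 16.9 − 15.0 − 13.6 + 4.7 = 77.5%
P(none) = 100% − 77.5% = 22.5%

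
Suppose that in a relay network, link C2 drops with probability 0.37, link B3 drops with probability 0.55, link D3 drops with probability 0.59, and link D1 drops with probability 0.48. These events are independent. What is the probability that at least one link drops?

0.9395578

P(none) = (1 − 0.37) × (1 − 0.55) × (1 − 0.59) × (1 − 0.48) = 0.63 × 0.45 × 0.41 × 0.52 = 0.0604422
P(at least one) = 1 − 0.0604422 = 0.9395578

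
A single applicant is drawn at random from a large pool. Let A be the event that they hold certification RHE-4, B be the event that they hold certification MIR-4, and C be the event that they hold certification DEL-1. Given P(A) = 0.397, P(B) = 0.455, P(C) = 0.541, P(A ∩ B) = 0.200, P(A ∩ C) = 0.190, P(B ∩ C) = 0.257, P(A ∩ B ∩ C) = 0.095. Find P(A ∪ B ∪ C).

0.841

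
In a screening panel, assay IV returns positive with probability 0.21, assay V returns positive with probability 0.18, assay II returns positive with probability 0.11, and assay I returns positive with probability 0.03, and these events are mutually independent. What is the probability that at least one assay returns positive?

0.44075426

P(none) = (1 − 0.21) × (1 − 0.18) × (1 − 0.11) × (1 − 0.03) = 0.79 × 0.82 × 0.89 × 0.97 = 0.55924574
P(at least one) = 1 − 0.55924574 = 0.44075426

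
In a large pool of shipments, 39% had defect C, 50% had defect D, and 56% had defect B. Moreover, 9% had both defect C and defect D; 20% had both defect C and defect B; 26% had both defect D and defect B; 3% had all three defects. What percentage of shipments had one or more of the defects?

By inclusion–exclusion:
P(at least one) = 39 + 50 + 56 − 9 − 20 − 26 + 3 = 93%

93%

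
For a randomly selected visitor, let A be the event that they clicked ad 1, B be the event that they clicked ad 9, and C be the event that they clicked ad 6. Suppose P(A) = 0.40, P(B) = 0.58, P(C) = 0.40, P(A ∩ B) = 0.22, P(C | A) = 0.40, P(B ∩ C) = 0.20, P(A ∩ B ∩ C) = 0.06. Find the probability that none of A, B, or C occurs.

0.14

P(A ∩ C) = P(A)·P(C|A) = 0.40 × 0.40 = 0.16
Using inclusion–exclusion:
P(A ∪ B ∪ C) = 0.40 + 0.58 + 0.40 − 0.22 − 0.16 − 0.20 + 0.06 = 0.86
P(none) = 1 − 0.86 = 0.14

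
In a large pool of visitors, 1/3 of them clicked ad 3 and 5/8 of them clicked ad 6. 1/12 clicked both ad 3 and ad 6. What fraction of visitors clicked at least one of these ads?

7/8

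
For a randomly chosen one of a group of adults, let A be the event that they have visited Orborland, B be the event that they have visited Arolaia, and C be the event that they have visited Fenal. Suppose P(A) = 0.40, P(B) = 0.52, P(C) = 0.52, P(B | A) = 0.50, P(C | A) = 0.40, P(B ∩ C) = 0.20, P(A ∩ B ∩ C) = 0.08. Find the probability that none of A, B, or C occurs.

0.04

P(A ∩ B) = P(A)·P(B|A) = 0.40 × 0.50 = 0.20
P(A ∩ C) = P(A)·P(C|A) = 0.40 × 0.40 = 0.16
P(A ∪ B ∪ C) = 0.40 + 0.52 + 0.52 − 0.20 − 0.16 − 0.20 + 0.08 = 0.96
P(none) = 1 − 0.96 = 0.04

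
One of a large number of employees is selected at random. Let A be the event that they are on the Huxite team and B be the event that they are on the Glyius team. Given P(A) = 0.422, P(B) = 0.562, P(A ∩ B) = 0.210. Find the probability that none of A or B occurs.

0.226

P(A ∪ B) = 0.422 + 0.562 − 0.210 = 0.774
P(none) = 1 − 0.774 = 0.226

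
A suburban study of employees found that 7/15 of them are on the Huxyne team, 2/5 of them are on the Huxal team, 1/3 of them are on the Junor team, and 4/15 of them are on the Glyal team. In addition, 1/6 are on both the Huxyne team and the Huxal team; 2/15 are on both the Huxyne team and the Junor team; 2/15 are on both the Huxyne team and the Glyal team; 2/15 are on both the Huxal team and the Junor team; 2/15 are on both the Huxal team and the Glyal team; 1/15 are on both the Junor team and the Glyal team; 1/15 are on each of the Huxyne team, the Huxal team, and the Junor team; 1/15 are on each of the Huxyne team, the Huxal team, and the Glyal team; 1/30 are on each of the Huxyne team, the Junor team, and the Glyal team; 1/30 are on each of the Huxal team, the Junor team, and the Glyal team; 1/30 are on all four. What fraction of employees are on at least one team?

13/15

P(union) = 7/15 + 2/5 + 1/3 + 4/15 − 1/6 − 2/15 − 2/15 − 2/15 − 2/15 − 1/15 + 1/15 + 1/15 + 1/30 + 1/30 − 1/30 = 13/15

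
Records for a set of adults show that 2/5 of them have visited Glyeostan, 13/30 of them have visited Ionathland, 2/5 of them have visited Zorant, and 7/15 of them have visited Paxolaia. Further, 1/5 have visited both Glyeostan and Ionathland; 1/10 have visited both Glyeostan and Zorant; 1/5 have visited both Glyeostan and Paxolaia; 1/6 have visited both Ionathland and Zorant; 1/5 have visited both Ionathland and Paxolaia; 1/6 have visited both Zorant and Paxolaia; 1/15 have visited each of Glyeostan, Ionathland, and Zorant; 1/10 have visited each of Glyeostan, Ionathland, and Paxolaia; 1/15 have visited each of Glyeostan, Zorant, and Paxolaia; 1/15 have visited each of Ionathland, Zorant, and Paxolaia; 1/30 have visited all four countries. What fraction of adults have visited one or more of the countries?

14/15

Apply inclusion-exclusion:
P(at least one) = 2/5 + 13/30 + 2/5 + 7/15 − 1/5 − 1/10 − 1/5 − 1/6 − 1/5 − 1/6 + 1/15 + 1/10 + 1/15 + 1/15 − 1/30 = 14/15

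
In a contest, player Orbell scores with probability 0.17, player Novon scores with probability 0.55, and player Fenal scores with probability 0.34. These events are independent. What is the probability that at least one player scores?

0.75349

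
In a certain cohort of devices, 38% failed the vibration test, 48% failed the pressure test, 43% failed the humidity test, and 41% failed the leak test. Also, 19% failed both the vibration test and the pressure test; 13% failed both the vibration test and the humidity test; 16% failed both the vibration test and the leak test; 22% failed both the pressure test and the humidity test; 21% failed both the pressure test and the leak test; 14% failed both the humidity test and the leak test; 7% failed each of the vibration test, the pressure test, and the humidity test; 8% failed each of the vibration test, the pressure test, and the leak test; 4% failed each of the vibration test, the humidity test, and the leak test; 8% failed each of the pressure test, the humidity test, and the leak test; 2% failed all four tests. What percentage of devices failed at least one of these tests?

P(at least one) = 38 + 48 + 43 + 41 − 19 − 13 − 16 − 22 − 21 − 14 + 7 + 8 + 4 + 8 − 2 = 90%

90%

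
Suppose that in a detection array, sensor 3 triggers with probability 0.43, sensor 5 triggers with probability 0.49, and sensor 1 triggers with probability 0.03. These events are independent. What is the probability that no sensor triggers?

0.281979

P(none) = (1 − 0.43) × (1 − 0.49) × (1 − 0.03) = 0.57 × 0.51 × 0.97 = 0.281979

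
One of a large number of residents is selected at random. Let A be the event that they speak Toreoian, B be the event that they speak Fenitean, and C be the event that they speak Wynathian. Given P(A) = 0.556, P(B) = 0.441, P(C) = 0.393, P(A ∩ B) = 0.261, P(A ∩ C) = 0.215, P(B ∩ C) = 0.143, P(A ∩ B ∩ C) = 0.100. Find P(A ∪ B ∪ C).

P(A ∪ B ∪ C) = 0.556 + 0.441 + 0.393 − 0.261 − 0.215 − 0.143 + 0.100 = 0.871

0.871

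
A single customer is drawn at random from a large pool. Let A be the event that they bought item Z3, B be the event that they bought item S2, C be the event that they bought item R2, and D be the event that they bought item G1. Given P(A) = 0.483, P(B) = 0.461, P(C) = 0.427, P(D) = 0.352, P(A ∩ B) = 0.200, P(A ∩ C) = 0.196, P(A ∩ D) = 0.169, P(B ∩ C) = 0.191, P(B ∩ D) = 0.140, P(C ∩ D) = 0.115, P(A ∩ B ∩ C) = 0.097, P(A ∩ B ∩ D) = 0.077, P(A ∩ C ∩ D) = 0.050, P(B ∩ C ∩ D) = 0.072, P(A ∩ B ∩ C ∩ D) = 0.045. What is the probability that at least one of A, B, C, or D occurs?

By inclusion-exclusion,
P(A ∪ B ∪ C ∪ D) = 0.483 + 0.461 + 0.427 + 0.352 − 0.200 − 0.196 − 0.169 − 0.191 − 0.140 − 0.115 + 0.097 + 0.077 + 0.050 + 0.072 − 0.045 = 0.963

0.963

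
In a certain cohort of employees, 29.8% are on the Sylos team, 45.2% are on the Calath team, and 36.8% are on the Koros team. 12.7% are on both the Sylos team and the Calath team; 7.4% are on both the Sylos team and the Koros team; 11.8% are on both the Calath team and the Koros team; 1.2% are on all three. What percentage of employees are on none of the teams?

18.9%

Using inclusion–exclusion:
P(union) = 29.8 + 45.2 + 36.8 − 12.7 − 7.4 − 11.8 + 1.2 = 81.1%
P(none) = 100% − 81.1% = 18.9%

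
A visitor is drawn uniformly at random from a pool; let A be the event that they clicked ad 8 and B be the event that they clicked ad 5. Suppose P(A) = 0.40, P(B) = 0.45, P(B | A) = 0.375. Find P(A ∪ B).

P(A ∩ B) = P(A)·P(B|A) = 0.40 × 0.375 = 0.15
P(A ∪ B) = 0.40 + 0.45 − 0.15 = 0.70

0.70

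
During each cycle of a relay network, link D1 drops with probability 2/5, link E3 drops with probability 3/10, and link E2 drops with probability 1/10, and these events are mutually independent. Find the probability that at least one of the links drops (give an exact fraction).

311/500

P(none) = (1 − 2/5) × (1 − 3/10) × (1 − 1/10) = 3/5 × 7/10 × 9/10 = 189/500
P(at least one) = 1 − 189/500 = 311/500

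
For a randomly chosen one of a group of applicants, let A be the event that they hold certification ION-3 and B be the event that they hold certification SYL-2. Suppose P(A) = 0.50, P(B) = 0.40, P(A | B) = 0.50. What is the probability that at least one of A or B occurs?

0.70

P(A ∩ B) = P(B)·P(A|B) = 0.40 × 0.50 = 0.20
By inclusion-exclusion,
P(A ∪ B) = 0.50 + 0.40 − 0.20 = 0.70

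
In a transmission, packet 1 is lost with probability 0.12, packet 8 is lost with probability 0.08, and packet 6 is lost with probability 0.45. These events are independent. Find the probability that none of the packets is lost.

0.44528

Independence gives P(none) = ∏(1 − pᵢ).
P(none) = (1 − 0.12) × (1 − 0.08) × (1 − 0.45) = 0.88 × 0.92 × 0.55 = 0.44528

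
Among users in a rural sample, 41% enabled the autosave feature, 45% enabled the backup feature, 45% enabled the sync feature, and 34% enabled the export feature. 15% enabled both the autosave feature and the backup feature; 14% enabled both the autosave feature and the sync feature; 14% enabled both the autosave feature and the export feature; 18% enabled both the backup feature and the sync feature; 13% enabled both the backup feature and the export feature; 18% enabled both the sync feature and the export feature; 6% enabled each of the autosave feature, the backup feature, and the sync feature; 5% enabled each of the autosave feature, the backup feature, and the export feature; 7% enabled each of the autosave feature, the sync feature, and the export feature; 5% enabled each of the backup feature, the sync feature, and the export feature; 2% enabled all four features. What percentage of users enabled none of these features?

P(≥1) = 41 + 45 + 45 + 34 − 15 − 14 − 14 − 18 − 13 − 18 + 6 + 5 + 7 + 5 − 2 = 94%
P(none) = 100% − 94% = 6%

6%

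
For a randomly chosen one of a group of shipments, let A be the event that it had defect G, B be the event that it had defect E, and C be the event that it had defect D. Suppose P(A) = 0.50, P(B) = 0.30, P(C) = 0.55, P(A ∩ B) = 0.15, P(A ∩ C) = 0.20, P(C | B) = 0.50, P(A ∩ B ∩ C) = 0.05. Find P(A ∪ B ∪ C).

P(B ∩ C) = P(B)·P(C|B) = 0.30 × 0.50 = 0.15
P(A ∪ B ∪ C) = 0.50 + 0.30 + 0.55 − 0.15 − 0.20 − 0.15 + 0.05 = 0.90

0.90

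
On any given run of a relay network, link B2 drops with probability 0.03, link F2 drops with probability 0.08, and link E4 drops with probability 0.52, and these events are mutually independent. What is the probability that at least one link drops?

0.571648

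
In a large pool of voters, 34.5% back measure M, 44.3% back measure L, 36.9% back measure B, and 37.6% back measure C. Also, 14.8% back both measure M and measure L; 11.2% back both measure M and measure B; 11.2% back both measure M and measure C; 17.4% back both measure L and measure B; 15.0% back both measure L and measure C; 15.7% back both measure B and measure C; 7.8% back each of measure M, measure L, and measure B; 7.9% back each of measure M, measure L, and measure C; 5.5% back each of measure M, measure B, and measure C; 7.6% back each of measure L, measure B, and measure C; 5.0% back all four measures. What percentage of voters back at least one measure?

91.8%

By inclusion–exclusion:
P(union) = 34.5 + 44.3 + 36.9 + 37.6 − 14.8 − 11.2 − 11.2 − 17.4 − 15.0 − 15.7 + 7.8 + 7.9 + 5.5 + 7.6 − 5.0 = 91.8%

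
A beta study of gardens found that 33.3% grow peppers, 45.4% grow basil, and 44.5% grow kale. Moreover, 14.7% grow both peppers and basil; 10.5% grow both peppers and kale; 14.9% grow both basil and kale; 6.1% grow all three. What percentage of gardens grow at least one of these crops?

89.2%

By inclusion–exclusion:
P(at least one) = 33.3 + 45.4 + 44.5 − 14.7 − 10.5 − 14.9 + 6.1 = 89.2%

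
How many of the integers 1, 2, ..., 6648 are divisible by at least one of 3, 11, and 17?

By inclusion-exclusion,
2216 + 604 + 391 − 201 − 130 − 35 + 11 = 2856

2856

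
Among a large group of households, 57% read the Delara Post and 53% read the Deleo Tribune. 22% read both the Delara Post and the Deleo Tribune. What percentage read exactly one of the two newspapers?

66%

Using the inclusion–exclusion count for exactly one event:
P(exactly one) = 57 + 53 − 2·22 = 66%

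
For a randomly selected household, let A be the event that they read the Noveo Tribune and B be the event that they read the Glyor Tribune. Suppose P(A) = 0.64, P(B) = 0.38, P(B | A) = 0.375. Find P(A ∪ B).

P(A ∩ B) = P(A)·P(B|A) = 0.64 × 0.375 = 0.24
By inclusion–exclusion:
P(A ∪ B) = 0.64 + 0.38 − 0.24 = 0.78

0.78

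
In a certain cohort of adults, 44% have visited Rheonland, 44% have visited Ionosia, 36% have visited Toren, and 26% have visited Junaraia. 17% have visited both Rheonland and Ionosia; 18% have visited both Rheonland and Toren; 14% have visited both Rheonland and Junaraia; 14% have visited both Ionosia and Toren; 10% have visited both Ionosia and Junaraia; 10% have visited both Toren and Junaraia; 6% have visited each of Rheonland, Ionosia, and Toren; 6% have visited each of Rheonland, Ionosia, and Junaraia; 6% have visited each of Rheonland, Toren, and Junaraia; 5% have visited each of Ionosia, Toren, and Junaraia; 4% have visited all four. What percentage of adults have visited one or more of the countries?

86%

Using inclusion–exclusion:
P(≥1) = 44 + 44 + 36 + 26 − 17 − 18 − 14 − 14 − 10 − 10 + 6 + 6 + 6 + 5 − 4 = 86%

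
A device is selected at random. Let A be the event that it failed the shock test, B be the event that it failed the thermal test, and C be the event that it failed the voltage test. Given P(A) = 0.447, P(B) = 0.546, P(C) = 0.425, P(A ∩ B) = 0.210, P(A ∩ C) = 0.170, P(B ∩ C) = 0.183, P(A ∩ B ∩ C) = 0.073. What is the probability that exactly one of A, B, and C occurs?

0.511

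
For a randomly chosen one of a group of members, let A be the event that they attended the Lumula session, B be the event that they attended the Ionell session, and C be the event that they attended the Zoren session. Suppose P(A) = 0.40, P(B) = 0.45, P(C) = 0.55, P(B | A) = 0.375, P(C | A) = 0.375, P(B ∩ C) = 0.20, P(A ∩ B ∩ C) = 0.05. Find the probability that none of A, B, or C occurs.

0.05

P(A ∩ B) = P(A)·P(B|A) = 0.40 × 0.375 = 0.15
P(A ∩ C) = P(A)·P(C|A) = 0.40 × 0.375 = 0.15
Apply inclusion-exclusion:
P(A ∪ B ∪ C) = 0.40 + 0.45 + 0.55 − 0.15 − 0.15 − 0.20 + 0.05 = 0.95
P(none) = 1 − 0.95 = 0.05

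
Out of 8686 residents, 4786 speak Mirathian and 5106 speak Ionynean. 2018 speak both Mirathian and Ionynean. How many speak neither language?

Using inclusion–exclusion:
|union| = 4786 + 5106 − 2018 = 7874
None: 8686 − 7874 = 812

812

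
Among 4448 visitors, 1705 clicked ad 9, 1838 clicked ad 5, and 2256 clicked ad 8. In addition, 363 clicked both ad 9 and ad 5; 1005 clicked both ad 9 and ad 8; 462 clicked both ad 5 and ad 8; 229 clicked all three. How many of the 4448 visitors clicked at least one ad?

Using inclusion–exclusion:
|union| = 1705 + 1838 + 2256 − 363 − 1005 − 462 + 229 = 4198

4198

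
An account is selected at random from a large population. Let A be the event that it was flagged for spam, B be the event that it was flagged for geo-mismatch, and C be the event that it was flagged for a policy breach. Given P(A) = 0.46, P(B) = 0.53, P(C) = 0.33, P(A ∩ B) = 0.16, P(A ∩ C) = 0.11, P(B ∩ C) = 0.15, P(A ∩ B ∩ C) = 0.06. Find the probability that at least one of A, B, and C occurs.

0.96

Using inclusion–exclusion:
P(A ∪ B ∪ C) = 0.46 + 0.53 + 0.33 − 0.16 − 0.11 − 0.15 + 0.06 = 0.96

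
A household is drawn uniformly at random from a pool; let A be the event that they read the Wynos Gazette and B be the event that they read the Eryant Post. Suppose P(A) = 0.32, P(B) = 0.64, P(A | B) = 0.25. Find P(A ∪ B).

0.80

P(A ∩ B) = P(B)·P(A|B) = 0.64 × 0.25 = 0.16
Inclusion–exclusion gives
P(A ∪ B) = 0.32 + 0.64 − 0.16 = 0.80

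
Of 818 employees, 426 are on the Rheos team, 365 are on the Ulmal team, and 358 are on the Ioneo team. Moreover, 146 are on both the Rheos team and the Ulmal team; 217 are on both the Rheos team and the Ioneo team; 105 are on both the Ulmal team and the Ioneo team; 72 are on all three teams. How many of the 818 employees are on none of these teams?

N(≥1) = 426 + 365 + 358 − 146 − 217 − 105 + 72 = 753
None: 818 − 753 = 65

65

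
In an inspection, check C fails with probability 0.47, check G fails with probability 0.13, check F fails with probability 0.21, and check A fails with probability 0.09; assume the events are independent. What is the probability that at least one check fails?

0.66851521

P(none) = (1 − 0.47) × (1 − 0.13) × (1 − 0.21) × (1 − 0.09) = 0.53 × 0.87 × 0.79 × 0.91 = 0.33148479
P(at least one) = 1 − 0.33148479 = 0.66851521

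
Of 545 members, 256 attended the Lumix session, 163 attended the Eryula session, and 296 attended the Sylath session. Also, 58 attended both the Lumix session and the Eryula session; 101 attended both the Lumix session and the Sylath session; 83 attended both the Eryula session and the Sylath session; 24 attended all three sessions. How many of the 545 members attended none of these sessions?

|union| = 256 + 163 + 296 − 58 − 101 − 83 + 24 = 497
None: 545 − 497 = 48

48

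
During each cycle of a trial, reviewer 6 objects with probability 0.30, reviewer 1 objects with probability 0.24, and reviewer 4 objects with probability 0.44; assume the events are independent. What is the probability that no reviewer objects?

0.29792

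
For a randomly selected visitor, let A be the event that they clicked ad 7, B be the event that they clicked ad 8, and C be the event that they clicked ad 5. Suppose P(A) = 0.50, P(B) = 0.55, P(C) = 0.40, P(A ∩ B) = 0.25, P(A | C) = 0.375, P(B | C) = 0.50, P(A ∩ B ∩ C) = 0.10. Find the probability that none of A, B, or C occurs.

0.05

P(A ∩ C) = P(C)·P(A|C) = 0.40 × 0.375 = 0.15
P(B ∩ C) = P(C)·P(B|C) = 0.40 × 0.50 = 0.20
P(A ∪ B ∪ C) = 0.50 + 0.55 + 0.40 − 0.25 − 0.15 − 0.20 + 0.10 = 0.95
P(none) = 1 − 0.95 = 0.05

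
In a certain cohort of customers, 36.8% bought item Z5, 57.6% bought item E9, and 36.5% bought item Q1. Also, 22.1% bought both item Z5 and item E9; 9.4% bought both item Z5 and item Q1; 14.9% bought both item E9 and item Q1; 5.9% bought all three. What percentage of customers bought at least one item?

P(≥1) = 36.8 + 57.6 + 36.5 − 22.1 − 9.4 − 14.9 + 5.9 = 90.4%

90.4%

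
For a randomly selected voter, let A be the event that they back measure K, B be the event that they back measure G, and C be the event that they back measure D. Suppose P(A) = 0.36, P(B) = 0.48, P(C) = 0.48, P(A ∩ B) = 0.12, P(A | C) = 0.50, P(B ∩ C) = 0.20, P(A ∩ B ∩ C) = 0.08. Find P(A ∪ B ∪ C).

0.84

P(A ∩ C) = P(C)·P(A|C) = 0.48 × 0.50 = 0.24
P(A ∪ B ∪ C) = 0.36 + 0.48 + 0.48 − 0.12 − 0.24 − 0.20 + 0.08 = 0.84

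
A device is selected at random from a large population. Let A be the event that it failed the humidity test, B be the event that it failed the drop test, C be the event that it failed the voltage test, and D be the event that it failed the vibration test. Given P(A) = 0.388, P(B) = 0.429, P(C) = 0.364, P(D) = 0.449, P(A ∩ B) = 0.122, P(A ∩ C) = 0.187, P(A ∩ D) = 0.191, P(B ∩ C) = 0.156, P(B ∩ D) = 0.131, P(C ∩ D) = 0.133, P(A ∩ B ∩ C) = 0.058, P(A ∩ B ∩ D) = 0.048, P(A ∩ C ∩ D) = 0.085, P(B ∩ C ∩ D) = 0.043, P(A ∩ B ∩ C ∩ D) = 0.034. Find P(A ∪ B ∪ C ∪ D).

Apply inclusion-exclusion:
P(A ∪ B ∪ C ∪ D) = 0.388 + 0.429 + 0.364 + 0.449 − 0.122 − 0.187 − 0.191 − 0.156 − 0.131 − 0.133 + 0.058 + 0.048 + 0.085 + 0.043 − 0.034 = 0.910

0.910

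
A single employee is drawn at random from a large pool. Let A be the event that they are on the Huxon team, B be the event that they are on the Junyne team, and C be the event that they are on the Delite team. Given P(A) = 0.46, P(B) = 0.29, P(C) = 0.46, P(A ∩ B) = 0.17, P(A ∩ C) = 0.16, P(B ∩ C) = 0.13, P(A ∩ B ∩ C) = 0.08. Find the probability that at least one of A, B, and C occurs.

By inclusion–exclusion:
P(A ∪ B ∪ C) = 0.46 + 0.29 + 0.46 − 0.17 − 0.16 − 0.13 + 0.08 = 0.83

0.83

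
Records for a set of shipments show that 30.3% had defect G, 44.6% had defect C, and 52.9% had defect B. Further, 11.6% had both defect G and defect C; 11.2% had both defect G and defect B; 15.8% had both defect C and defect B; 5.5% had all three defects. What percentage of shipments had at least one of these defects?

By inclusion-exclusion,
P(≥1) = 30.3 + 44.6 + 52.9 − 11.6 − 11.2 − 15.8 + 5.5 = 94.7%

94.7%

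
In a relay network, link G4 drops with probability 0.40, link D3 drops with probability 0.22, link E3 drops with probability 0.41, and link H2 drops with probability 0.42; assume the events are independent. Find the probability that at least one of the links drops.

0.8398504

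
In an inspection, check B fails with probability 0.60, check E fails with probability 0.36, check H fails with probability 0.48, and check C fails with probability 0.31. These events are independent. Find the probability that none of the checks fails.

P(none) = (1 − 0.60) × (1 − 0.36) × (1 − 0.48) × (1 − 0.31) = 0.40 × 0.64 × 0.52 × 0.69 = 0.0918528

0.0918528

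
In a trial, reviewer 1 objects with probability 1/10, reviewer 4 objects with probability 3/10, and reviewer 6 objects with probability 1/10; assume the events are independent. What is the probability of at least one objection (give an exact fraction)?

433/1000

Since the events are independent, P(none) is the product of the individual non-occurrence probabilities.
P(none) = (1 − 1/10) × (1 − 3/10) × (1 − 1/10) = 9/10 × 7/10 × 9/10 = 567/1000
P(at least one) = 1 − 567/1000 = 433/1000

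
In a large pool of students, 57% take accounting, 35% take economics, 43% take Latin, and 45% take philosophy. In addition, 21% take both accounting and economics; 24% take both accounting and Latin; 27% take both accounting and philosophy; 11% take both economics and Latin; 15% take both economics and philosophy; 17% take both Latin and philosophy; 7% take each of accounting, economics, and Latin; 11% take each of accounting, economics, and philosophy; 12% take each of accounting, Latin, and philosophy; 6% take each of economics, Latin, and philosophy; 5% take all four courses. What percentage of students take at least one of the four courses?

96%

P(at least one) = 57 + 35 + 43 + 45 − 21 − 24 − 27 − 11 − 15 − 17 + 7 + 11 + 12 + 6 − 5 = 96%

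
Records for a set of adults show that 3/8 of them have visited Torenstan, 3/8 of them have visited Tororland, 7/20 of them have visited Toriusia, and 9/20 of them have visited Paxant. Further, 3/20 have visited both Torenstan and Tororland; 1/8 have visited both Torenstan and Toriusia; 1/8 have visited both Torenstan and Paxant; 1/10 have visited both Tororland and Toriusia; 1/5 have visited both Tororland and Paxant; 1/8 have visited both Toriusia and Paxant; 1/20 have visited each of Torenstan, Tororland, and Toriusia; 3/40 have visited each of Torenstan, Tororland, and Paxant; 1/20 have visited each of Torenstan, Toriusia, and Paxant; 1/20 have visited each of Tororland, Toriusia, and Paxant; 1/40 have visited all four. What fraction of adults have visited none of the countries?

By inclusion–exclusion:
P(at least one) = 3/8 + 3/8 + 7/20 + 9/20 − 3/20 − 1/8 − 1/8 − 1/10 − 1/5 − 1/8 + 1/20 + 3/40 + 1/20 + 1/20 − 1/40 = 37/40
P(none) = 1 − 37/40 = 3/40

3/40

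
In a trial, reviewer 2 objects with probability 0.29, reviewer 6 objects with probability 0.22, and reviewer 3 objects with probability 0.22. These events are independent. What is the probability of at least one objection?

P(none) = (1 − 0.29) × (1 − 0.22) × (1 − 0.22) = 0.71 × 0.78 × 0.78 = 0.431964
P(at least one) = 1 − 0.431964 = 0.568036

0.568036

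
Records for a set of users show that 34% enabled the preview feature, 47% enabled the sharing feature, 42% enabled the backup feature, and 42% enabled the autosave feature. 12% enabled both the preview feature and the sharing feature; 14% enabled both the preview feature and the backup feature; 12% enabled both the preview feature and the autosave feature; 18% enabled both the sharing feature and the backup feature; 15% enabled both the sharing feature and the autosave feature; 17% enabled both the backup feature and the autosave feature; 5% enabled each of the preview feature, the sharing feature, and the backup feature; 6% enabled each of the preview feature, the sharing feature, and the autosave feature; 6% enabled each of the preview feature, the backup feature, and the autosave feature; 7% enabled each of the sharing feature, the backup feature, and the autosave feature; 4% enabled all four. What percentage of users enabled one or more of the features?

By inclusion–exclusion:
P(at least one) = 34 + 47 + 42 + 42 − 12 − 14 − 12 − 18 − 15 − 17 + 5 + 6 + 6 + 7 − 4 = 97%

97%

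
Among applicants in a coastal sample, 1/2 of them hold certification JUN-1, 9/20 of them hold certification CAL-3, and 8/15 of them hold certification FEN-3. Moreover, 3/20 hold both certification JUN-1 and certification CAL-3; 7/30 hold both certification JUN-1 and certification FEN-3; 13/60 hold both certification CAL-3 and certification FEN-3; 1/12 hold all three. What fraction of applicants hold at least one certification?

29/30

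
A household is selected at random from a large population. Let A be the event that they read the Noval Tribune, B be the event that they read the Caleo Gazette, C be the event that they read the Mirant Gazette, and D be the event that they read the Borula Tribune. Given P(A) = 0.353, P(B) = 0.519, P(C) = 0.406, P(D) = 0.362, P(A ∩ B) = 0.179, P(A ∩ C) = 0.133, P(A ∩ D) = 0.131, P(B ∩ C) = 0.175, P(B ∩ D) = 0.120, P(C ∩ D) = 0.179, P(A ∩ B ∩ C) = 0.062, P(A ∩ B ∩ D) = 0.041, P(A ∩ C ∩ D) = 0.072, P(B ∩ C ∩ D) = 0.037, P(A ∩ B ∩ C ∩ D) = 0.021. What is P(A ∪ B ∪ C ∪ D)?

0.914

Apply inclusion-exclusion:
P(A ∪ B ∪ C ∪ D) = 0.353 + 0.519 + 0.406 + 0.362 − 0.179 − 0.133 − 0.131 − 0.175 − 0.120 − 0.179 + 0.062 + 0.041 + 0.072 + 0.037 − 0.021 = 0.914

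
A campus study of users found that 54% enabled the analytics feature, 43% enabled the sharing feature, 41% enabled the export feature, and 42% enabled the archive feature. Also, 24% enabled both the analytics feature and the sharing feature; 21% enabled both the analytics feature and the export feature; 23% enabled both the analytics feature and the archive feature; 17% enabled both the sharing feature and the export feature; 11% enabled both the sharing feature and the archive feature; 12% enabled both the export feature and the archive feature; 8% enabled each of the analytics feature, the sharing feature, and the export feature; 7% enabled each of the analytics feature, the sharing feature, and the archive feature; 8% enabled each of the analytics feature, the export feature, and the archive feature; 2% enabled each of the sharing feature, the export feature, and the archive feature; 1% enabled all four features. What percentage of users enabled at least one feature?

Inclusion–exclusion gives
P(≥1) = 54 + 43 + 41 + 42 − 24 − 21 − 23 − 17 − 11 − 12 + 8 + 7 + 8 + 2 − 1 = 96%

96%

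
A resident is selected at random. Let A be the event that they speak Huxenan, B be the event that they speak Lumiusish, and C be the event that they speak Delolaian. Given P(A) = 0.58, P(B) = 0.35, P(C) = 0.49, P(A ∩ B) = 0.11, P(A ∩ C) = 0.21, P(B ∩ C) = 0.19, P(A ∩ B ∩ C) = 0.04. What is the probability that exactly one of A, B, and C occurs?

0.52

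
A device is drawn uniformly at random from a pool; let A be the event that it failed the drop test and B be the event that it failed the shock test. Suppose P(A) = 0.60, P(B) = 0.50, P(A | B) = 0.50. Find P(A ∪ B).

P(A ∩ B) = P(B)·P(A|B) = 0.50 × 0.50 = 0.25
P(A ∪ B) = 0.60 + 0.50 − 0.25 = 0.85

0.85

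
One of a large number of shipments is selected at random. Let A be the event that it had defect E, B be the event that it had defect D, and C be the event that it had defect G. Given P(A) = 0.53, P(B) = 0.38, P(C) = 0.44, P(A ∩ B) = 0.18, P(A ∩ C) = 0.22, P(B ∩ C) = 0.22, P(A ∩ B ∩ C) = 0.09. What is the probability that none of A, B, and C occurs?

P(A ∪ B ∪ C) = 0.53 + 0.38 + 0.44 − 0.18 − 0.22 − 0.22 + 0.09 = 0.82
P(none) = 1 − 0.82 = 0.18

0.18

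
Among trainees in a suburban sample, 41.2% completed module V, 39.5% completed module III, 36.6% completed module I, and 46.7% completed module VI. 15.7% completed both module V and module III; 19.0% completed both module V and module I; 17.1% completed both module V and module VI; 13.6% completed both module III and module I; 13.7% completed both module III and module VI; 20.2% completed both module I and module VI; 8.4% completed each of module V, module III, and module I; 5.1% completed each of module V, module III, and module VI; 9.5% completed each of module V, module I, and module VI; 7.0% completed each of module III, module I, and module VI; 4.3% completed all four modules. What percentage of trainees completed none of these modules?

By inclusion–exclusion:
P(at least one) = 41.2 + 39.5 + 36.6 + 46.7 − 15.7 − 19.0 − 17.1 − 13.6 − 13.7 − 20.2 + 8.4 + 5.1 + 9.5 + 7.0 − 4.3 = 90.4%
P(none) = 100% − 90.4% = 9.6%

9.6%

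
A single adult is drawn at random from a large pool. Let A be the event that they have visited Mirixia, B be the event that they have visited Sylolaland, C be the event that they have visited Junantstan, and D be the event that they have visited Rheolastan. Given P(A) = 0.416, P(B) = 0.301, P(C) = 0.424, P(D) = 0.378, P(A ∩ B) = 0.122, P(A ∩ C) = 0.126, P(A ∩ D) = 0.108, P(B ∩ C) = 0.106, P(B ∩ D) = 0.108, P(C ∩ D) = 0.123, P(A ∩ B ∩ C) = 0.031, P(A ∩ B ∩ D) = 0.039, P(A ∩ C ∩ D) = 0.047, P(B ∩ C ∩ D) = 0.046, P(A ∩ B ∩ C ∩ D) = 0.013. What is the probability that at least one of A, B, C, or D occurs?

P(A ∪ B ∪ C ∪ D) = 0.416 + 0.301 + 0.424 + 0.378 − 0.122 − 0.126 − 0.108 − 0.106 − 0.108 − 0.123 + 0.031 + 0.039 + 0.047 + 0.046 − 0.013 = 0.976

0.976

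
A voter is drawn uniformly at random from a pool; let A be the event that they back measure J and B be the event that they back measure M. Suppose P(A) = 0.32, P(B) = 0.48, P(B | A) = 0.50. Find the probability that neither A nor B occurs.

0.36

P(A ∩ B) = P(A)·P(B|A) = 0.32 × 0.50 = 0.16
By inclusion-exclusion,
P(A ∪ B) = 0.32 + 0.48 − 0.16 = 0.64
P(none) = 1 − 0.64 = 0.36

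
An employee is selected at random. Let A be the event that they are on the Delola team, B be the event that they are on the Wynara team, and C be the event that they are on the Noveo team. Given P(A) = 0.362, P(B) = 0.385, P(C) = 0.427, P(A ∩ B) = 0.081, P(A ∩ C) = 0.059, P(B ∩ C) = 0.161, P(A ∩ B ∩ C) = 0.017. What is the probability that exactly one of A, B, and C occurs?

P(exactly one) = 0.362 + 0.385 + 0.427 − 2·0.081 − 2·0.059 − 2·0.161 + 3·0.017 = 0.623

0.623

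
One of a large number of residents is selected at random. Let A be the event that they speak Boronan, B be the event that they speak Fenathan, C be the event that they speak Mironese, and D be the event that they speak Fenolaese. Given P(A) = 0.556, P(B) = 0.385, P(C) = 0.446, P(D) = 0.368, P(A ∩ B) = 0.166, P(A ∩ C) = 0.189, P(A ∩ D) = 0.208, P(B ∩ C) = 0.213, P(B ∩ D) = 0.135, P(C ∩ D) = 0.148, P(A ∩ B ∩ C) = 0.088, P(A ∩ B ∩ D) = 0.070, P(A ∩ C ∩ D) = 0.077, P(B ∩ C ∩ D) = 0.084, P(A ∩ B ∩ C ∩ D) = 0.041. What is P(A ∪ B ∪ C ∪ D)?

0.974

By inclusion-exclusion,
P(A ∪ B ∪ C ∪ D) = 0.556 + 0.385 + 0.446 + 0.368 − 0.166 − 0.189 − 0.208 − 0.213 − 0.135 − 0.148 + 0.088 + 0.070 + 0.077 + 0.084 − 0.041 = 0.974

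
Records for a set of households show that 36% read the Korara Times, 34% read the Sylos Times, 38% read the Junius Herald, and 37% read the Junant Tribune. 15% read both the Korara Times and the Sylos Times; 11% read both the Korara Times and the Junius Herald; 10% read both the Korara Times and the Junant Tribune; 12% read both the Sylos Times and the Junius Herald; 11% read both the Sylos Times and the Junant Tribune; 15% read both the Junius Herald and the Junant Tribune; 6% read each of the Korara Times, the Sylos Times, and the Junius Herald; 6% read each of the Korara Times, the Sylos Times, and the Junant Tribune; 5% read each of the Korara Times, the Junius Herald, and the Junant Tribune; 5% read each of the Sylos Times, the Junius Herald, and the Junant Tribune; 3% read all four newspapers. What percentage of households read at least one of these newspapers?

By inclusion–exclusion:
P(union) = 36 + 34 + 38 + 37 − 15 − 11 − 10 − 12 − 11 − 15 + 6 + 6 + 5 + 5 − 3 = 90%

90%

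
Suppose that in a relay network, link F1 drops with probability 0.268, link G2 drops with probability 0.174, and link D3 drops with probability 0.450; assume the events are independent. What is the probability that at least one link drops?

Since the events are independent, P(none) is the product of the individual non-occurrence probabilities.
P(none) = (1 − 0.268) × (1 − 0.174) × (1 − 0.450) = 0.732 × 0.826 × 0.550 = 0.3325476
P(at least one) = 1 − 0.3325476 = 0.6674524

0.6674524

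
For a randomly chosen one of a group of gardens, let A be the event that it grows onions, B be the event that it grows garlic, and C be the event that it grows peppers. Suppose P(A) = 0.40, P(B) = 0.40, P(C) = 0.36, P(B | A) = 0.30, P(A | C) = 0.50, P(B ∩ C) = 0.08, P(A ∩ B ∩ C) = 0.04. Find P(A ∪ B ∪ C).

P(A ∩ B) = P(A)·P(B|A) = 0.40 × 0.30 = 0.12
P(A ∩ C) = P(C)·P(A|C) = 0.36 × 0.50 = 0.18
By inclusion–exclusion:
P(A ∪ B ∪ C) = 0.40 + 0.40 + 0.36 − 0.12 − 0.18 − 0.08 + 0.04 = 0.82

0.82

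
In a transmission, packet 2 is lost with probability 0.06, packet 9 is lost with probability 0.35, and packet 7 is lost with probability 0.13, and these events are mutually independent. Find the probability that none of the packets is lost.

P(none) = (1 − 0.06) × (1 − 0.35) × (1 − 0.13) = 0.94 × 0.65 × 0.87 = 0.53157

0.53157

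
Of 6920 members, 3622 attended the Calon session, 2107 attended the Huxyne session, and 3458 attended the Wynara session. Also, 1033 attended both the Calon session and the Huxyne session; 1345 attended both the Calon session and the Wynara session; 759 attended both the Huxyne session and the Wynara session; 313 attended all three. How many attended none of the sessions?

N(≥1) = 3622 + 2107 + 3458 − 1033 − 1345 − 759 + 313 = 6363
None: 6920 − 6363 = 557

557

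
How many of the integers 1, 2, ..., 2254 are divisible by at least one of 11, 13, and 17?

By inclusion–exclusion:
204 + 173 + 132 − 15 − 12 − 10 + 0 = 472

472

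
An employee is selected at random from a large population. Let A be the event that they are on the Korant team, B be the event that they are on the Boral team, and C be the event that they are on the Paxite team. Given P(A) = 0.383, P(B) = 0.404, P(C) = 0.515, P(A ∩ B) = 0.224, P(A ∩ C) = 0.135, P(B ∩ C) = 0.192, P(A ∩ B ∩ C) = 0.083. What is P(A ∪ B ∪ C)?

0.834

Apply inclusion-exclusion:
P(A ∪ B ∪ C) = 0.383 + 0.404 + 0.515 − 0.224 − 0.135 − 0.192 + 0.083 = 0.834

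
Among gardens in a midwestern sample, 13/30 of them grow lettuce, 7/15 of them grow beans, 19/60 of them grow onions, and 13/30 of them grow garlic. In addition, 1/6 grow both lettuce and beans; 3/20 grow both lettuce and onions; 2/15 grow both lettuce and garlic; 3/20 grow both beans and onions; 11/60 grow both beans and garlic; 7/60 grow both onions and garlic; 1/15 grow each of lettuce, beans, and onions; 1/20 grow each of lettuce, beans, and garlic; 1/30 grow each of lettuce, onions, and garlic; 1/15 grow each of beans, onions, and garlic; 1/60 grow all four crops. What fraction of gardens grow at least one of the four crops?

Inclusion–exclusion gives
P(at least one) = 13/30 + 7/15 + 19/60 + 13/30 − 1/6 − 3/20 − 2/15 − 3/20 − 11/60 − 7/60 + 1/15 + 1/20 + 1/30 + 1/15 − 1/60 = 19/20

19/20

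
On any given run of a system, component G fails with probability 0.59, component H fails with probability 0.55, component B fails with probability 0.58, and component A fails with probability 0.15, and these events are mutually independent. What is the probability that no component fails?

0.0658665

P(none) = (1 − 0.59) × (1 − 0.55) × (1 − 0.58) × (1 − 0.15) = 0.41 × 0.45 × 0.42 × 0.85 = 0.0658665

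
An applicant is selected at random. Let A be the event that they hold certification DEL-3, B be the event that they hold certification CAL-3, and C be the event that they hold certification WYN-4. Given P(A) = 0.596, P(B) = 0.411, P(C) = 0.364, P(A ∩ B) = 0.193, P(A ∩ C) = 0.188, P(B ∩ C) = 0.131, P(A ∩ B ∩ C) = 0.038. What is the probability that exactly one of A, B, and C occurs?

0.461

By inclusion–exclusion (exactly-one form):
P(exactly one) = 0.596 + 0.411 + 0.364 − 2·0.193 − 2·0.188 − 2·0.131 + 3·0.038 = 0.461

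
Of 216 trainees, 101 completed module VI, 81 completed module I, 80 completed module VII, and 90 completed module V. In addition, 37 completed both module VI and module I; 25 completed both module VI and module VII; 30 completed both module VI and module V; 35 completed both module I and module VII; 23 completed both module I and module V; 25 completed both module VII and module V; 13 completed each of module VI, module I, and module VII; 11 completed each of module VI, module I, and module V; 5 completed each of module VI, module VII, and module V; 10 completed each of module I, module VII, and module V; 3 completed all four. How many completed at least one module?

213

Apply inclusion-exclusion:
|union| = 101 + 81 + 80 + 90 − 37 − 25 − 30 − 35 − 23 − 25 + 13 + 11 + 5 + 10 − 3 = 213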